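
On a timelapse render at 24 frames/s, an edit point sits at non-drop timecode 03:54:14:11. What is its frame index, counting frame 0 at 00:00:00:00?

frame 337307

Total seconds to the label: (3 × 3600 + 54 × 60 + 14) = 14054.
Frame index = 14054 × 24 + 11 = 337307.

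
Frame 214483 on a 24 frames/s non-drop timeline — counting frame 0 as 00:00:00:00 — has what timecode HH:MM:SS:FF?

02:28:56:19

214483 ÷ 24 = 8936 full seconds, remainder 19 frames.
8936 s = 2 h 28 min 56 s.
Timecode: 02:28:56:19.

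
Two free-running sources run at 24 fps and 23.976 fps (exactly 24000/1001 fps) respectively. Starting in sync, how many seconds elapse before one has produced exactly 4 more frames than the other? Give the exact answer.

The gap grows by |24000/1001 − 24| = 24/1001 frames per second.
Time for a 4-frame gap: 4 ÷ (24/1001) = 1001/6 s.

1001/6 seconds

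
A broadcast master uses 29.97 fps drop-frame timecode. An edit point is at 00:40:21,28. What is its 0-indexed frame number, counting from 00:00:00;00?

72586

As if non-drop at 30 labels/s: (0 × 3600 + 40 × 60 + 21) × 30 + 28 = 72658.
Minute boundaries passed: 40; those not divisible by 10: 40 − 4 = 36; dropped labels = 2 × 36 = 72.
Actual frame index = 72658 − 72 = 72586.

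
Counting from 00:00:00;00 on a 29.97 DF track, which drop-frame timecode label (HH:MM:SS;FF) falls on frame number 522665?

Each 10-minute DF block holds 10 × 60 × 30 − 9 × 2 = 17982 frames. 522665 ÷ 17982 → 29 full blocks, remainder 1187.
Within the partial block the first minute is 1800 frames and each further minute 1798, so 0 further minute boundaries passed. Total skipped labels = 18 × 29 + 2 × 0 = 522.
Non-drop label index = 522665 + 522 = 523187; at 30 labels/s that is 04:50:39:17, i.e. DF 04:50:39;17.

04:50:39;17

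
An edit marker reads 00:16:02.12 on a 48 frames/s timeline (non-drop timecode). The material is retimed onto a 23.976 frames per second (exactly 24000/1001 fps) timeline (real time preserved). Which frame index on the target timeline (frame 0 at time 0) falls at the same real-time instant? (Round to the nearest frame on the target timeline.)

Source frame index: (0×3600 + 16×60 + 2) × 48 + 12 = 46188.
Real time: 46188 / (48) = 3849/4 s.
Target frame: (3849/4) × (24000/1001) = 23094000/1001 ≈ 23070.929 → 23071.

frame 23071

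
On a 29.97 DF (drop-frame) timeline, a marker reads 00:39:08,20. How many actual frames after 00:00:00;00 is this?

As if non-drop at 30 labels/s: (0 × 3600 + 39 × 60 + 8) × 30 + 20 = 70460.
Minute boundaries passed: 39; those not divisible by 10: 39 − 3 = 36; dropped labels = 2 × 36 = 72.
Actual frame index = 70460 − 72 = 70388.

70388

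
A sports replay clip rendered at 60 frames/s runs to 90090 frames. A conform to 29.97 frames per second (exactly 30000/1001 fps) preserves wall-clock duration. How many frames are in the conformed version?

45000 frames

Target frames = source frames × (target rate / source rate) = 90090 × (30000/1001)/(60) = 90090 × 500/1001 = 45000.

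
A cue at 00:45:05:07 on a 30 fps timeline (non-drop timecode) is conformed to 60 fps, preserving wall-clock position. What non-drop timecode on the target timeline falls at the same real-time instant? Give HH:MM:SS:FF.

Source frame index: (0×3600 + 45×60 + 5) × 30 + 7 = 81157.
Real time: 81157 / (30) = 81157/30 s.
Target frame: (81157/30) × (60) = 162314.
At 60 labels/s: frame 162314 → 00:45:05:14.

00:45:05:14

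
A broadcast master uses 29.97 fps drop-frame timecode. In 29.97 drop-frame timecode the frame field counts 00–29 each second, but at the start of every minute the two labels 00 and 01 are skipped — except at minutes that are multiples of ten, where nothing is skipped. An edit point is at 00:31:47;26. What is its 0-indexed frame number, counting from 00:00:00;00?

57180

As if non-drop at 30 labels/s: (0 × 3600 + 31 × 60 + 47) × 30 + 26 = 57236.
Minute boundaries passed: 31; those not divisible by 10: 31 − 3 = 28; dropped labels = 2 × 28 = 56.
Actual frame index = 57236 − 56 = 57180.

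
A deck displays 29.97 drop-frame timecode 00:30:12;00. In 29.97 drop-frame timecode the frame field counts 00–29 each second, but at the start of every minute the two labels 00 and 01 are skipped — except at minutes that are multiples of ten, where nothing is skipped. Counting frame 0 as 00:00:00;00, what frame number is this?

54306

Complete 10-minute blocks: 3, each 17982 frames → 53946.
Remaining 0 whole minutes in the current block: 0 frames.
Within the current minute: 12 × 30 + 0 = 360. Total = 53946 + 0 + 360 = 54306.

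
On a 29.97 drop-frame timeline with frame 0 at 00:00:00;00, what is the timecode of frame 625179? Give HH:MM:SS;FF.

05:47:40;05

Each 10-minute DF block holds 10 × 60 × 30 − 9 × 2 = 17982 frames. 625179 ÷ 17982 → 34 full blocks, remainder 13791.
Within the partial block the first minute is 1800 frames and each further minute 1798, so 7 further minute boundaries passed. Total skipped labels = 18 × 34 + 2 × 7 = 626.
Non-drop label index = 625179 + 626 = 625805; at 30 labels/s that is 05:47:40:05, i.e. DF 05:47:40;05.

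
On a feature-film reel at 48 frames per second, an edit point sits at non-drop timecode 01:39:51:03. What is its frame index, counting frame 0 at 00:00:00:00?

287571

Total seconds to the label: (1 × 3600 + 39 × 60 + 51) = 5991.
Frame index = 5991 × 48 + 3 = 287571.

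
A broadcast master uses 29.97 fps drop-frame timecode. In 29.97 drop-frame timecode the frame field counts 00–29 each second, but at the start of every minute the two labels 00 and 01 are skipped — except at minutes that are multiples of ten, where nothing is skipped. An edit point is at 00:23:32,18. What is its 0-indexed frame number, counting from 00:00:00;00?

Complete 10-minute blocks: 2, each 17982 frames → 35964.
Remaining 3 whole minutes in the current block: 1800 + 2 × 1798 = 5396 frames.
Within the current minute: 32 × 30 + 18 − 2 = 976 (labels ;00/;01 skipped at this minute). Total = 35964 + 5396 + 976 = 42336.

42336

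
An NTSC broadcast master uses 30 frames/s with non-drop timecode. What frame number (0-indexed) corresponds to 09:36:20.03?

frame 1037403

Total seconds to the label: (9 × 3600 + 36 × 60 + 20) = 34580.
Frame index = 34580 × 30 + 3 = 1037403.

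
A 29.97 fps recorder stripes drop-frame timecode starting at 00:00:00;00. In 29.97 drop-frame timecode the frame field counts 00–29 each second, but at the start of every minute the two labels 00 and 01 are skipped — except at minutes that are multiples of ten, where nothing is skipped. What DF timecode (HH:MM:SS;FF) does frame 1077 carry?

00:00:35;27

Each 10-minute DF block holds 10 × 60 × 30 − 9 × 2 = 17982 frames. 1077 ÷ 17982 → 0 full blocks, remainder 1077.
Within the partial block the first minute is 1800 frames and each further minute 1798, so 0 further minute boundaries passed. Total skipped labels = 18 × 0 + 2 × 0 = 0.
Non-drop label index = 1077 + 0 = 1077; at 30 labels/s that is 00:00:35:27, i.e. DF 00:00:35;27.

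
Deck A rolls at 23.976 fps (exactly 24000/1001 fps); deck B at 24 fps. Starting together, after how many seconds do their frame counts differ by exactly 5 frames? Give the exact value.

The gap grows by |24 − 24000/1001| = 24/1001 frames per second.
Time for a 5-frame gap: 5 ÷ (24/1001) = 5005/24 s.

5005/24 seconds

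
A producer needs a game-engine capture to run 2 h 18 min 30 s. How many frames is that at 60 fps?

2 h 18 min 30 s = 8310 s.
Frames = 8310 × 60 = 498600.

498600 frames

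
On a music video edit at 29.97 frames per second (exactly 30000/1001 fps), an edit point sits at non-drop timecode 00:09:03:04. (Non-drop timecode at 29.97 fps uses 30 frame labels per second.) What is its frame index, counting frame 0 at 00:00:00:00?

Total seconds to the label: (0 × 3600 + 9 × 60 + 3) = 543.
Frame index = 543 × 30 + 4 = 16294.

frame 16294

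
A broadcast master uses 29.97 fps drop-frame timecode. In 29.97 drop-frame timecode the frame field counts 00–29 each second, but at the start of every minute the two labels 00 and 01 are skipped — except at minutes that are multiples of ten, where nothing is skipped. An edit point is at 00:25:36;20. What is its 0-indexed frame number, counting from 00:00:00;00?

46054

As if non-drop at 30 labels/s: (0 × 3600 + 25 × 60 + 36) × 30 + 20 = 46100.
Minute boundaries passed: 25; those not divisible by 10: 25 − 2 = 23; dropped labels = 2 × 23 = 46.
Actual frame index = 46100 − 46 = 46054.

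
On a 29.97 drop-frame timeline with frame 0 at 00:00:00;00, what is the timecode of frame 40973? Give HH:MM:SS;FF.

00:22:47;03

Each 10-minute DF block holds 10 × 60 × 30 − 9 × 2 = 17982 frames. 40973 ÷ 17982 → 2 full blocks, remainder 5009.
Within the partial block the first minute is 1800 frames and each further minute 1798, so 2 further minute boundaries passed. Total skipped labels = 18 × 2 + 2 × 2 = 40.
Non-drop label index = 40973 + 40 = 41013; at 30 labels/s that is 00:22:47:03, i.e. DF 00:22:47;03.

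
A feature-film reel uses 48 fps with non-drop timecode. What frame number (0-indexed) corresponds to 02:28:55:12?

Total seconds to the label: (2 × 3600 + 28 × 60 + 55) = 8935.
Frame index = 8935 × 48 + 12 = 428892.

428892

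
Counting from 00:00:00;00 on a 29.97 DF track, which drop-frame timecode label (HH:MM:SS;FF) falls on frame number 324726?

03:00:35;00

Ten DF minutes hold 17982 frames, so frame 324726 lies in block 18 (frames 323676–341657) with 1050 frames into that block.
The block's first minute is 1800 frames and the rest 1798 each; 1050 frames reaches minute 0, so 18 × 18 + 0 × 2 = 324 labels have been skipped so far.
Adding those back, label number 324726 + 324 = 325050 at 30 labels/s is 10835 s + 0 f = 3 h 0 min 35 s frame 0, i.e. 03:00:35;00.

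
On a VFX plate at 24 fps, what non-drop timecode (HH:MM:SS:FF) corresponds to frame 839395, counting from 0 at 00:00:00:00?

09:42:54:19

839395 ÷ 24 = 34974 full seconds, remainder 19 frames.
34974 s = 9 h 42 min 54 s.
Timecode: 09:42:54:19.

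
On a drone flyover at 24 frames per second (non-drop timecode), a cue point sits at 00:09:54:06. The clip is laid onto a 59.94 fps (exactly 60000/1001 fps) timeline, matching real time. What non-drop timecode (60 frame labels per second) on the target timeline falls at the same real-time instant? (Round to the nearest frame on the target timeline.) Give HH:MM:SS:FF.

00:09:53:39

Source frame index: (0×3600 + 9×60 + 54) × 24 + 6 = 14262.
Real time: 14262 / (24) = 2377/4 s.
Target frame: (2377/4) × (60000/1001) = 35655000/1001 ≈ 35619.381 → 35619.
At 60 labels/s: frame 35619 → 00:09:53:39.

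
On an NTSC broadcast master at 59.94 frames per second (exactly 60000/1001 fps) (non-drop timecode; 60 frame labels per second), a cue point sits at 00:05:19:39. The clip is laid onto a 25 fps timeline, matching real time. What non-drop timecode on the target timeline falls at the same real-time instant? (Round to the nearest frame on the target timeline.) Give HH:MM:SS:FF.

00:05:19:24

Source frame index: (0×3600 + 5×60 + 19) × 60 + 39 = 19179.
Real time: 19179 / (60000/1001) = 6399393/20000 s.
Target frame: (6399393/20000) × (25) = 6399393/800 ≈ 7999.241 → 7999.
At 25 labels/s: frame 7999 → 00:05:19:24.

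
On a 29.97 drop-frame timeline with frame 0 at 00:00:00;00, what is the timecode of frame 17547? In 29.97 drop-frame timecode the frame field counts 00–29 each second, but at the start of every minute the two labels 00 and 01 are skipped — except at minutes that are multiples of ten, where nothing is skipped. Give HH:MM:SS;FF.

00:09:45;15

Each 10-minute DF block holds 10 × 60 × 30 − 9 × 2 = 17982 frames. 17547 ÷ 17982 → 0 full blocks, remainder 17547.
Within the partial block the first minute is 1800 frames and each further minute 1798, so 9 further minute boundaries passed. Total skipped labels = 18 × 0 + 2 × 9 = 18.
Non-drop label index = 17547 + 18 = 17565; at 30 labels/s that is 00:09:45:15, i.e. DF 00:09:45;15.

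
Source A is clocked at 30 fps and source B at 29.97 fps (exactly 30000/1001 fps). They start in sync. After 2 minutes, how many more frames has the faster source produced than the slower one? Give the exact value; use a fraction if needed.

3600/1001 frames

2 min = 120 s.
A emits 30 × 120 = 3600 frames; B emits 30000/1001 × 120 = 3600000/1001.
Difference = 3600/1001 frames (≈ 3.5964); B is behind A.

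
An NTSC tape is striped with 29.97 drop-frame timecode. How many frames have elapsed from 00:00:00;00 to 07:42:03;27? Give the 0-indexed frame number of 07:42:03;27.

As if non-drop at 30 labels/s: (7 × 3600 + 42 × 60 + 3) × 30 + 27 = 831717.
Minute boundaries passed: 462; those not divisible by 10: 462 − 46 = 416; dropped labels = 2 × 416 = 832.
Actual frame index = 831717 − 832 = 830885.

830885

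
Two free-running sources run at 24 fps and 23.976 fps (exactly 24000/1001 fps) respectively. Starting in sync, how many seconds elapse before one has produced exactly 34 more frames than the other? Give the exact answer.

The gap grows by |24000/1001 − 24| = 24/1001 frames per second.
Time for a 34-frame gap: 34 ÷ (24/1001) = 17017/12 s.

17017/12 seconds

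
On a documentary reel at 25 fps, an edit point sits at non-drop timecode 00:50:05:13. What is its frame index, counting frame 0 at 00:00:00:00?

75138

Total seconds to the label: (0 × 3600 + 50 × 60 + 5) = 3005.
Frame index = 3005 × 25 + 13 = 75138.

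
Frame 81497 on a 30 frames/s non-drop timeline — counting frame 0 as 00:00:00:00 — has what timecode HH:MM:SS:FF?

00:45:16:17

81497 ÷ 30 = 2716 full seconds, remainder 17 frames.
2716 s = 0 h 45 min 16 s.
Timecode: 00:45:16:17.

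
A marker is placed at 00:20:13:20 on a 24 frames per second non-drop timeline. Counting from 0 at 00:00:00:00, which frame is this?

frame 29132

Total seconds to the label: (0 × 3600 + 20 × 60 + 13) = 1213.
Frame index = 1213 × 24 + 20 = 29132.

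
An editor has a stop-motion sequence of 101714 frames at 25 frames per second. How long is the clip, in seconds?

4068.56 seconds

Running time = 101714 / (25) = 4068.56 s.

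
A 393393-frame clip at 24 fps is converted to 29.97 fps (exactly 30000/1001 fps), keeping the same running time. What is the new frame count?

491250 frames

Target frames = source frames × (target rate / source rate) = 393393 × (30000/1001)/(24) = 393393 × 1250/1001 = 491250.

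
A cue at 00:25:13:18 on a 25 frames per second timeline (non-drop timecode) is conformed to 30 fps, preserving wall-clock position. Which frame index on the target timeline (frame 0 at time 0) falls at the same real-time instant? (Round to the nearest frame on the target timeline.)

frame 45412

Source frame index: (0×3600 + 25×60 + 13) × 25 + 18 = 37843.
Real time: 37843 / (25) = 37843/25 s.
Target frame: (37843/25) × (30) = 227058/5 ≈ 45411.600 → 45412.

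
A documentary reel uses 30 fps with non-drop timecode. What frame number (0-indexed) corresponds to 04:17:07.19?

Total seconds to the label: (4 × 3600 + 17 × 60 + 7) = 15427.
Frame index = 15427 × 30 + 19 = 462829.

frame 462829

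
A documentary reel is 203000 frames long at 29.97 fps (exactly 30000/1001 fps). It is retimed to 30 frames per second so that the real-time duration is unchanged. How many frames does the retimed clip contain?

Target frames = source frames × (target rate / source rate) = 203000 × (30)/(30000/1001) = 203000 × 1001/1000 = 203203.

203203 frames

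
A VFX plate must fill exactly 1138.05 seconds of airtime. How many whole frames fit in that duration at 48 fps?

54626 frames

Frames = 1138.05 × 48 = 273132/5 ≈ 54626.4000.
Complete frames: 54626.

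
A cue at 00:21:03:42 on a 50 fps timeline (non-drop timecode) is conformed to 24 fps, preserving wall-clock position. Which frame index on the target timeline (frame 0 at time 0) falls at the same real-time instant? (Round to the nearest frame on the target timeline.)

frame 30332

Source frame index: (0×3600 + 21×60 + 3) × 50 + 42 = 63192.
Real time: 63192 / (50) = 31596/25 s.
Target frame: (31596/25) × (24) = 758304/25 ≈ 30332.160 → 30332.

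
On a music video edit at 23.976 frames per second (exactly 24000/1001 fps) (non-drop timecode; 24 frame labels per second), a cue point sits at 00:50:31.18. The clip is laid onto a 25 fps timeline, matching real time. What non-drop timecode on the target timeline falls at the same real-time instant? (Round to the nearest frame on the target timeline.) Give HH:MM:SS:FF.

00:50:34:20

Source frame index: (0×3600 + 50×60 + 31) × 24 + 18 = 72762.
Real time: 72762 / (24000/1001) = 12139127/4000 s.
Target frame: (12139127/4000) × (25) = 12139127/160 ≈ 75869.544 → 75870.
At 25 labels/s: frame 75870 → 00:50:34:20.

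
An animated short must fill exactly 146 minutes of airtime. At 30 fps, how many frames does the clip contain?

262800 frames

146 min = 8760 s.
Frames = 8760 × 30 = 262800.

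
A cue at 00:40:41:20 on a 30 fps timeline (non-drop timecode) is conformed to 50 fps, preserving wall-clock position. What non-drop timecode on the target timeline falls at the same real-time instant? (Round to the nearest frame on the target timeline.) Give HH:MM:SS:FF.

00:40:41:33

Source frame index: (0×3600 + 40×60 + 41) × 30 + 20 = 73250.
Real time: 73250 / (30) = 7325/3 s.
Target frame: (7325/3) × (50) = 366250/3 ≈ 122083.333 → 122083.
At 50 labels/s: frame 122083 → 00:40:41:33.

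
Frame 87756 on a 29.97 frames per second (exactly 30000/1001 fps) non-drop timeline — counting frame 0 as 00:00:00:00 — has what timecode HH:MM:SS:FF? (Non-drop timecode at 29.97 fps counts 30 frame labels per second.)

00:48:45:06

87756 ÷ 30 = 2925 full seconds, remainder 6 frames.
2925 s = 0 h 48 min 45 s.
Timecode: 00:48:45:06.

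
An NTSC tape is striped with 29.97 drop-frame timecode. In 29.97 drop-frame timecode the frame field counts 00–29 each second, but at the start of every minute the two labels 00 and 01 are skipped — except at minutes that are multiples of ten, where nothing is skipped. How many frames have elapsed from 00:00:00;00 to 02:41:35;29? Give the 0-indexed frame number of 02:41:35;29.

Complete 10-minute blocks: 16, each 17982 frames → 287712.
Remaining 1 whole minute in the current block: 1800 + 0 × 1798 = 1800 frames.
Within the current minute: 35 × 30 + 29 − 2 = 1077 (labels ;00/;01 skipped at this minute). Total = 287712 + 1800 + 1077 = 290589.

290589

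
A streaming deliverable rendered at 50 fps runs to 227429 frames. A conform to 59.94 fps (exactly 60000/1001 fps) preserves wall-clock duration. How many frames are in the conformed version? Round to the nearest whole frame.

Frames at target rate = 227429 × (60000/1001) / (50) = 272914800/1001 ≈ 272642.158.
Nearest whole frame: 272642.

272642 frames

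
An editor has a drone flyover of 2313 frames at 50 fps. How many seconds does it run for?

46.26 seconds

Running time = 2313 / (50) = 46.26 s.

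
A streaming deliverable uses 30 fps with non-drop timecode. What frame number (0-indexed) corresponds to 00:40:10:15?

frame 72315

Total seconds to the label: (0 × 3600 + 40 × 60 + 10) = 2410.
Frame index = 2410 × 30 + 15 = 72315.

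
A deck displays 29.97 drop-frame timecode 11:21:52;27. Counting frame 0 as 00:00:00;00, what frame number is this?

Complete 10-minute blocks: 68, each 17982 frames → 1222776.
Remaining 1 whole minute in the current block: 1800 + 0 × 1798 = 1800 frames.
Within the current minute: 52 × 30 + 27 − 2 = 1585 (labels ;00/;01 skipped at this minute). Total = 1222776 + 1800 + 1585 = 1226161.

1226161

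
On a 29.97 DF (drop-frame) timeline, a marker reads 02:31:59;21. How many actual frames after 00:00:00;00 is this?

273319

Complete 10-minute blocks: 15, each 17982 frames → 269730.
Remaining 1 whole minute in the current block: 1800 + 0 × 1798 = 1800 frames.
Within the current minute: 59 × 30 + 21 − 2 = 1789 (labels ;00/;01 skipped at this minute). Total = 269730 + 1800 + 1789 = 273319.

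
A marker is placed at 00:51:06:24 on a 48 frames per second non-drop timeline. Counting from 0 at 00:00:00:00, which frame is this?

Total seconds to the label: (0 × 3600 + 51 × 60 + 6) = 3066.
Frame index = 3066 × 48 + 24 = 147192.

frame 147192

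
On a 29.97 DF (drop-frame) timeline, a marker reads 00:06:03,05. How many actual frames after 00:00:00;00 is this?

As if non-drop at 30 labels/s: (0 × 3600 + 6 × 60 + 3) × 30 + 5 = 10895.
Minute boundaries passed: 6; those not divisible by 10: 6 − 0 = 6; dropped labels = 2 × 6 = 12.
Actual frame index = 10895 − 12 = 10883.

10883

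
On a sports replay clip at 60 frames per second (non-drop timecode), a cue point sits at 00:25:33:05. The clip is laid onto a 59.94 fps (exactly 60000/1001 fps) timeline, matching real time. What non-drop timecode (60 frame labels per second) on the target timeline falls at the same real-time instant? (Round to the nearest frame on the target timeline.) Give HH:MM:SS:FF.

Source frame index: (0×3600 + 25×60 + 33) × 60 + 5 = 91985.
Real time: 91985 / (60) = 18397/12 s.
Target frame: (18397/12) × (60000/1001) = 91985000/1001 ≈ 91893.107 → 91893.
At 60 labels/s: frame 91893 → 00:25:31:33.

00:25:31:33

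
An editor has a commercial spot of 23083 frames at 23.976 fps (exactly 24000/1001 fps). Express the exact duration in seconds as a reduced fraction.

Running time = 23083 ÷ (24000/1001) = 23083 × 1001/24000 = 23106083/24000 s.

23106083/24000 seconds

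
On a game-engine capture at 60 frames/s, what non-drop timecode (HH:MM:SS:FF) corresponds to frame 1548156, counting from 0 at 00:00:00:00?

1548156 ÷ 60 = 25802 full seconds, remainder 36 frames.
25802 s = 7 h 10 min 2 s.
Timecode: 07:10:02:36.

07:10:02:36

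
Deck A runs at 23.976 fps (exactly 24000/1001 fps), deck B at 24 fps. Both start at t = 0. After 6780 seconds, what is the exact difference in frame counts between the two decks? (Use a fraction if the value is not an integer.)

A emits 24000/1001 × 6780 = 162720000/1001 frames; B emits 24 × 6780 = 162720.
Difference = 162720/1001 frames (≈ 162.5574); B is ahead of A.

162720/1001 frames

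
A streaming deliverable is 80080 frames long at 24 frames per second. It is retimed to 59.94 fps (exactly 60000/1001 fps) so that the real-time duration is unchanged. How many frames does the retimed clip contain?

Target frames = source frames × (target rate / source rate) = 80080 × (60000/1001)/(24) = 80080 × 2500/1001 = 200000.

200000 frames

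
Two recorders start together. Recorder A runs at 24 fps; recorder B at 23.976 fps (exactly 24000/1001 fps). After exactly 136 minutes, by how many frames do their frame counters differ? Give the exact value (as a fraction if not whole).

195840/1001 frames

136 min = 8160 s.
A emits 24 × 8160 = 195840 frames; B emits 24000/1001 × 8160 = 195840000/1001.
Difference = 195840/1001 frames (≈ 195.6444); B is behind A.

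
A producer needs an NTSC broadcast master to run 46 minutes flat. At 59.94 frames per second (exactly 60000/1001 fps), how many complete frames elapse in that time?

46 min = 2760 s.
Frames = 2760 × 60000/1001 = 165600000/1001 ≈ 165434.5654.
Complete frames: 165434.

165434 frames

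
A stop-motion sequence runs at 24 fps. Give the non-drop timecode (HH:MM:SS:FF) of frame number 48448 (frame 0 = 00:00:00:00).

48448 ÷ 24 = 2018 full seconds, remainder 16 frames.
2018 s = 0 h 33 min 38 s.
Timecode: 00:33:38:16.

00:33:38:16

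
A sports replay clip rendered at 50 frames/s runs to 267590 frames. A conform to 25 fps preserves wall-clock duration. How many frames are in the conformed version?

133795 frames

Target frames = source frames × (target rate / source rate) = 267590 × (25)/(50) = 267590 × 1/2 = 133795.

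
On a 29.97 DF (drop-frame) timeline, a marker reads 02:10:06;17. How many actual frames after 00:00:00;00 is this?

Complete 10-minute blocks: 13, each 17982 frames → 233766.
Remaining 0 whole minutes in the current block: 0 frames.
Within the current minute: 6 × 30 + 17 = 197. Total = 233766 + 0 + 197 = 233963.

233963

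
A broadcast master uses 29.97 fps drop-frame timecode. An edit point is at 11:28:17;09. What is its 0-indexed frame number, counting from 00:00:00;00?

1237679

Complete 10-minute blocks: 68, each 17982 frames → 1222776.
Remaining 8 whole minutes in the current block: 1800 + 7 × 1798 = 14386 frames.
Within the current minute: 17 × 30 + 9 − 2 = 517 (labels ;00/;01 skipped at this minute). Total = 1222776 + 14386 + 517 = 1237679.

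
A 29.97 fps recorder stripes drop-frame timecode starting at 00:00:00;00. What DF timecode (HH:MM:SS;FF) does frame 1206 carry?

00:00:40;06

Ten DF minutes hold 17982 frames, so frame 1206 lies in block 0 (frames 0–17981) with 1206 frames into that block.
The block's first minute is 1800 frames and the rest 1798 each; 1206 frames reaches minute 0, so 0 × 18 + 0 × 2 = 0 labels have been skipped so far.
Adding those back, label number 1206 + 0 = 1206 at 30 labels/s is 40 s + 6 f = 0 h 0 min 40 s frame 6, i.e. 00:00:40;06.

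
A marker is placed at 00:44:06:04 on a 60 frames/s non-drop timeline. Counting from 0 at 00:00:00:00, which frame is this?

Total seconds to the label: (0 × 3600 + 44 × 60 + 6) = 2646.
Frame index = 2646 × 60 + 4 = 158764.

frame 158764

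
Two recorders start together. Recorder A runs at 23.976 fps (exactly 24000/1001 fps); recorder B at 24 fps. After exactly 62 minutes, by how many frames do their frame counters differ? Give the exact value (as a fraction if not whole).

62 min = 3720 s.
A emits 24000/1001 × 3720 = 89280000/1001 frames; B emits 24 × 3720 = 89280.
Difference = 89280/1001 frames (≈ 89.1908); B is ahead of A.

89280/1001 frames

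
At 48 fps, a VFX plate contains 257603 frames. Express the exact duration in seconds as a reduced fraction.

257603/48 seconds

Running time = 257603 ÷ (48) = 257603 × 1/48 = 257603/48 s.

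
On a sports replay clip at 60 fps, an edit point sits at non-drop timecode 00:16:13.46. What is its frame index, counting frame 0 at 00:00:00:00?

Total seconds to the label: (0 × 3600 + 16 × 60 + 13) = 973.
Frame index = 973 × 60 + 46 = 58426.

frame 58426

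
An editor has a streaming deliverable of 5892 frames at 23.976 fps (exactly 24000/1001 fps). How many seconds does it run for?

Running time = 5892 / (24000/1001) = 245.7455 s.

245.7455 seconds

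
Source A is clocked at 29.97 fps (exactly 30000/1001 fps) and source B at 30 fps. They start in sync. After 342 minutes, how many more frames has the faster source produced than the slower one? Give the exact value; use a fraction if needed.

615600/1001 frames

342 min = 20520 s.
A emits 30000/1001 × 20520 = 615600000/1001 frames; B emits 30 × 20520 = 615600.
Difference = 615600/1001 frames (≈ 614.9850); B is ahead of A.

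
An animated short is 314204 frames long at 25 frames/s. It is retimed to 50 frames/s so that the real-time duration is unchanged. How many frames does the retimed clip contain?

628408 frames

Target frames = source frames × (target rate / source rate) = 314204 × (50)/(25) = 314204 × 2 = 628408.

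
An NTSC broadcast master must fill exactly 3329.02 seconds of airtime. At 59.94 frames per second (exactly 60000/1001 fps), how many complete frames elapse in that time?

199541 frames

Frames = 3329.02 × 60000/1001 = 199741200/1001 ≈ 199541.6583.
Complete frames: 199541.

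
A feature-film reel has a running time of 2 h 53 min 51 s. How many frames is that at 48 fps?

2 h 53 min 51 s = 10431 s.
Frames = 10431 × 48 = 500688.

500688 frames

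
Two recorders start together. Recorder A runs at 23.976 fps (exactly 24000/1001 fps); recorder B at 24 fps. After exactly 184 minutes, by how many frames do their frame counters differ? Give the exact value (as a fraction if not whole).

184 min = 11040 s.
A emits 24000/1001 × 11040 = 264960000/1001 frames; B emits 24 × 11040 = 264960.
Difference = 264960/1001 frames (≈ 264.6953); B is ahead of A.

264960/1001 frames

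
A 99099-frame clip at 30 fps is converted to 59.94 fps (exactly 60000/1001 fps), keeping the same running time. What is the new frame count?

Target frames = source frames × (target rate / source rate) = 99099 × (60000/1001)/(30) = 99099 × 2000/1001 = 198000.

198000 frames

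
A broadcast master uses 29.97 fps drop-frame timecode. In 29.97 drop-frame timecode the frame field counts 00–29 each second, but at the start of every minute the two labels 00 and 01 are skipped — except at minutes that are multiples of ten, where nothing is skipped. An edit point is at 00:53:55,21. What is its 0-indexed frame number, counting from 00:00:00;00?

96975

Complete 10-minute blocks: 5, each 17982 frames → 89910.
Remaining 3 whole minutes in the current block: 1800 + 2 × 1798 = 5396 frames.
Within the current minute: 55 × 30 + 21 − 2 = 1669 (labels ;00/;01 skipped at this minute). Total = 89910 + 5396 + 1669 = 96975.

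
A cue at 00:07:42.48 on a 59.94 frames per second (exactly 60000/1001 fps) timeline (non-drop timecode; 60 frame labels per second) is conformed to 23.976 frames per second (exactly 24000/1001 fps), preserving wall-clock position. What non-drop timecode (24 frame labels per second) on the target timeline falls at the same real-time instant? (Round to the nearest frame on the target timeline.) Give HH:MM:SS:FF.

00:07:42:19

Source frame index: (0×3600 + 7×60 + 42) × 60 + 48 = 27768.
Real time: 27768 / (60000/1001) = 1158157/2500 s.
Target frame: (1158157/2500) × (24000/1001) = 55536/5 ≈ 11107.200 → 11107.
At 24 labels/s: frame 11107 → 00:07:42:19.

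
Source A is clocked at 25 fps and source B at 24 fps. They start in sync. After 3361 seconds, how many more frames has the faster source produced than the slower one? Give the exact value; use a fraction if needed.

A emits 25 × 3361 = 84025 frames; B emits 24 × 3361 = 80664.
Difference = 3361 frames; B is behind A.

3361 frames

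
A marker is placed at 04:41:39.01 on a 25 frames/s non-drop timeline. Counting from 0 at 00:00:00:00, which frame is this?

Total seconds to the label: (4 × 3600 + 41 × 60 + 39) = 16899.
Frame index = 16899 × 25 + 1 = 422476.

422476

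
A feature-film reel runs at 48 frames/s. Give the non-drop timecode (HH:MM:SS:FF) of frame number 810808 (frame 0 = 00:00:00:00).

04:41:31:40

810808 ÷ 48 = 16891 full seconds, remainder 40 frames.
16891 s = 4 h 41 min 31 s.
Timecode: 04:41:31:40.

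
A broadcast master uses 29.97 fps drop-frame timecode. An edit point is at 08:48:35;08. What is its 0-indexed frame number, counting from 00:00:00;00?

Complete 10-minute blocks: 52, each 17982 frames → 935064.
Remaining 8 whole minutes in the current block: 1800 + 7 × 1798 = 14386 frames.
Within the current minute: 35 × 30 + 8 − 2 = 1056 (labels ;00/;01 skipped at this minute). Total = 935064 + 14386 + 1056 = 950506.

950506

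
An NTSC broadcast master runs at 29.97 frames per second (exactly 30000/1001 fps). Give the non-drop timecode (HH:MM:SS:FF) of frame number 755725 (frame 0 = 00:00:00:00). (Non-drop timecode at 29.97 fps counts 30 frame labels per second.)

06:59:50:25

755725 ÷ 30 = 25190 full seconds, remainder 25 frames.
25190 s = 6 h 59 min 50 s.
Timecode: 06:59:50:25.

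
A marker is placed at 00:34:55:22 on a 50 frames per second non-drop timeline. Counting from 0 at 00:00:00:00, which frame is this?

frame 104772

Total seconds to the label: (0 × 3600 + 34 × 60 + 55) = 2095.
Frame index = 2095 × 50 + 22 = 104772.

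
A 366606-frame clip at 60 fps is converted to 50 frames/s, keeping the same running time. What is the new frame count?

305505 frames

Target frames = source frames × (target rate / source rate) = 366606 × (50)/(60) = 366606 × 5/6 = 305505.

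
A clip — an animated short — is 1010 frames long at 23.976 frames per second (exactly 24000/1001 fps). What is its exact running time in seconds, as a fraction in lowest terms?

Running time = 1010 ÷ (24000/1001) = 1010 × 1001/24000 = 101101/2400 s.

101101/2400 seconds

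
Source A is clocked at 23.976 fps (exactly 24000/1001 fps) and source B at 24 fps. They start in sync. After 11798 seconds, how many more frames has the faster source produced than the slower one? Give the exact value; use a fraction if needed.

283152/1001 frames

A emits 24000/1001 × 11798 = 283152000/1001 frames; B emits 24 × 11798 = 283152.
Difference = 283152/1001 frames (≈ 282.8691); B is ahead of A.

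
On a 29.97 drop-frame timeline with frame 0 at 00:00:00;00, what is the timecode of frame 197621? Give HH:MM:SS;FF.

01:49:53;29

Each 10-minute DF block holds 10 × 60 × 30 − 9 × 2 = 17982 frames. 197621 ÷ 17982 → 10 full blocks, remainder 17801.
Within the partial block the first minute is 1800 frames and each further minute 1798, so 9 further minute boundaries passed. Total skipped labels = 18 × 10 + 2 × 9 = 198.
Non-drop label index = 197621 + 198 = 197819; at 30 labels/s that is 01:49:53:29, i.e. DF 01:49:53;29.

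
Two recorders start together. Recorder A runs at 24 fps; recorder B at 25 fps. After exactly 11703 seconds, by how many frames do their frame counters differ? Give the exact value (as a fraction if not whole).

11703 frames

A emits 24 × 11703 = 280872 frames; B emits 25 × 11703 = 292575.
Difference = 11703 frames; B is ahead of A.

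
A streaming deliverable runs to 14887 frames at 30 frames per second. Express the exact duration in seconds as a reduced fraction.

Running time = 14887 ÷ (30) = 14887 × 1/30 = 14887/30 s.

14887/30 seconds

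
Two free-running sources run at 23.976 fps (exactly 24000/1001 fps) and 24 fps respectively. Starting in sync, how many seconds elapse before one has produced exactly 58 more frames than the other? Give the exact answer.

29029/12 seconds

The gap grows by |24 − 24000/1001| = 24/1001 frames per second.
Time for a 58-frame gap: 58 ÷ (24/1001) = 29029/12 s.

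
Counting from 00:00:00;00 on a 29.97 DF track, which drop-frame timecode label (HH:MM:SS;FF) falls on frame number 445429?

Each 10-minute DF block holds 10 × 60 × 30 − 9 × 2 = 17982 frames. 445429 ÷ 17982 → 24 full blocks, remainder 13861.
Within the partial block the first minute is 1800 frames and each further minute 1798, so 7 further minute boundaries passed. Total skipped labels = 18 × 24 + 2 × 7 = 446.
Non-drop label index = 445429 + 446 = 445875; at 30 labels/s that is 04:07:42:15, i.e. DF 04:07:42;15.

04:07:42;15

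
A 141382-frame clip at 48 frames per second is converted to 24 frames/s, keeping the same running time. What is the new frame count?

70691 frames

Target frames = source frames × (target rate / source rate) = 141382 × (24)/(48) = 141382 × 1/2 = 70691.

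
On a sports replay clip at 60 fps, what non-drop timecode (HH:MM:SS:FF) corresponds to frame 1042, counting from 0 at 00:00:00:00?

00:00:17:22

1042 ÷ 60 = 17 full seconds, remainder 22 frames.
17 s = 0 h 0 min 17 s.
Timecode: 00:00:17:22.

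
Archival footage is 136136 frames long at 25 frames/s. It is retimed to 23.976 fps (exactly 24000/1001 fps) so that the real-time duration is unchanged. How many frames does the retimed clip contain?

Target frames = source frames × (target rate / source rate) = 136136 × (24000/1001)/(25) = 136136 × 960/1001 = 130560.

130560 frames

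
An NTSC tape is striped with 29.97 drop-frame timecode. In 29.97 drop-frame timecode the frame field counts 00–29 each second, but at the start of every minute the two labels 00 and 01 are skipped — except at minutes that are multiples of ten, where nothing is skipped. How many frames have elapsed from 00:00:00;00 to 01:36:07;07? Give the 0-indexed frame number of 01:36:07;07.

172843

Complete 10-minute blocks: 9, each 17982 frames → 161838.
Remaining 6 whole minutes in the current block: 1800 + 5 × 1798 = 10790 frames.
Within the current minute: 7 × 30 + 7 − 2 = 215 (labels ;00/;01 skipped at this minute). Total = 161838 + 10790 + 215 = 172843.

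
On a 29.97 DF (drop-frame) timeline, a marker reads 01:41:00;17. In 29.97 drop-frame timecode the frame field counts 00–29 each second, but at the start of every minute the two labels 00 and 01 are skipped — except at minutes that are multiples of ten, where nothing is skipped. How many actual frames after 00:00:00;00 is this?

As if non-drop at 30 labels/s: (1 × 3600 + 41 × 60 + 0) × 30 + 17 = 181817.
Minute boundaries passed: 101; those not divisible by 10: 101 − 10 = 91; dropped labels = 2 × 91 = 182.
Actual frame index = 181817 − 182 = 181635.

181635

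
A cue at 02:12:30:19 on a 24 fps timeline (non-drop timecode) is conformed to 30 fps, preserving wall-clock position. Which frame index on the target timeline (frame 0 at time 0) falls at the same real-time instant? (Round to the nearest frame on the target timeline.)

frame 238524

Source frame index: (2×3600 + 12×60 + 30) × 24 + 19 = 190819.
Real time: 190819 / (24) = 190819/24 s.
Target frame: (190819/24) × (30) = 954095/4 ≈ 238523.750 → 238524.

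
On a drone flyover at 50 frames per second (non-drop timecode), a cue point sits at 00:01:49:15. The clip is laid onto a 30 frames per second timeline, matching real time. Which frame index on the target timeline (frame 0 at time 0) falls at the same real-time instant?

Source frame index: (0×3600 + 1×60 + 49) × 50 + 15 = 5465.
Real time: 5465 / (50) = 1093/10 s.
Target frame: (1093/10) × (30) = 3279.

frame 3279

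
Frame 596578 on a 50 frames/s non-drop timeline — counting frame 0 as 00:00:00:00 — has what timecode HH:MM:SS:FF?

596578 ÷ 50 = 11931 full seconds, remainder 28 frames.
11931 s = 3 h 18 min 51 s.
Timecode: 03:18:51:28.

03:18:51:28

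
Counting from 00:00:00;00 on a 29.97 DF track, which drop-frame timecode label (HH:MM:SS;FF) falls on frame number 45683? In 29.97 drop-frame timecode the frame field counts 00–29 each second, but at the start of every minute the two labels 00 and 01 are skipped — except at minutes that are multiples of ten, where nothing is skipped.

00:25:24;09

Ten DF minutes hold 17982 frames, so frame 45683 lies in block 2 (frames 35964–53945) with 9719 frames into that block.
The block's first minute is 1800 frames and the rest 1798 each; 9719 frames reaches minute 5, so 2 × 18 + 5 × 2 = 46 labels have been skipped so far.
Adding those back, label number 45683 + 46 = 45729 at 30 labels/s is 1524 s + 9 f = 0 h 25 min 24 s frame 9, i.e. 00:25:24;09.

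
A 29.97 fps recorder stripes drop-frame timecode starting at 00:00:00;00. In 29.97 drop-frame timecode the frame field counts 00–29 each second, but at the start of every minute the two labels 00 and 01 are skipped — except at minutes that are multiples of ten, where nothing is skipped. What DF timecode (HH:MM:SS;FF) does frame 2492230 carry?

23:05:57;14

Each 10-minute DF block holds 10 × 60 × 30 − 9 × 2 = 17982 frames. 2492230 ÷ 17982 → 138 full blocks, remainder 10714.
Within the partial block the first minute is 1800 frames and each further minute 1798, so 5 further minute boundaries passed. Total skipped labels = 18 × 138 + 2 × 5 = 2494.
Non-drop label index = 2492230 + 2494 = 2494724; at 30 labels/s that is 23:05:57:14, i.e. DF 23:05:57;14.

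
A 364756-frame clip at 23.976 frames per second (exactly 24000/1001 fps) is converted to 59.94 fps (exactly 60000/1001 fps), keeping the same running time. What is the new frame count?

Target frames = source frames × (target rate / source rate) = 364756 × (60000/1001)/(24000/1001) = 364756 × 5/2 = 911890.

911890 frames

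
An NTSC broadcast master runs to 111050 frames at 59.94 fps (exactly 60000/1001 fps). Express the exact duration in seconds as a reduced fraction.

2223221/1200 seconds

Running time = 111050 ÷ (60000/1001) = 111050 × 1001/60000 = 2223221/1200 s.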